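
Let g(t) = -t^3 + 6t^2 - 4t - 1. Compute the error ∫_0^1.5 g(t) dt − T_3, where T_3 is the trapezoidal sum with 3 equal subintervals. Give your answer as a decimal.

Exact integral: ∫_0^1.5 g(t) dt = -0.515625.
T_3 = -0.28125.
Error = -0.515625 − (-0.28125) = -0.234375.

-0.234375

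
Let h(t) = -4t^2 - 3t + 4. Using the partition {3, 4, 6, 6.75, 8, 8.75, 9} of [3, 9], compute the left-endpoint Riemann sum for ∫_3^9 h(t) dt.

Subinterval widths: 1, 2, 0.75, 1.25, 0.75, 0.25.
Left endpoints: 3, 4, 6, 6.75, 8, 8.75.
h(3) = -41, h(4) = -72, h(6) = -158, h(6.75) = -198.5, h(8) = -276, h(8.75) = -328.5.
Sum = Σ Δt_i · h(t_i).
Sum = -840.75.

-840.75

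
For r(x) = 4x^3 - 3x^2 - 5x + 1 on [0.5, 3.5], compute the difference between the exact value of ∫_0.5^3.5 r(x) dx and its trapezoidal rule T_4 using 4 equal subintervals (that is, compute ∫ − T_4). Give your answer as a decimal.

Exact integral: ∫_0.5^3.5 r(x) dx = 80.25.
T_4 = 86.15625.
Error = 80.25 − 86.15625 = -5.90625.

-5.90625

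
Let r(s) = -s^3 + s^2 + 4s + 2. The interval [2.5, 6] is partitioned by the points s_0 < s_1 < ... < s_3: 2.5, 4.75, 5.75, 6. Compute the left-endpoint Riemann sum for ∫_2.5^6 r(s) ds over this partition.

Subinterval widths: 2.25, 1, 0.25.
Left endpoints: 2.5, 4.75, 5.75.
r(2.5) = 2.625, r(4.75) = -63.609375, r(5.75) = -132.046875.
Sum = Σ Δs_i · r(s_i).
Sum = -90.71484375.

-90.71484375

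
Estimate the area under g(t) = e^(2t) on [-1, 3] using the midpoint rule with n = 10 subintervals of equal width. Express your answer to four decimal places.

Δt = (3 − (-1))/10 = 0.4.
Midpoints: -0.8, -0.4, 0, 0.4, 0.8, 1.2, 1.6, 2, 2.4, 2.8.
g(-0.8) ≈ 0.2019, g(-0.4) ≈ 0.4493, g(0) ≈ 1.0000, g(0.4) ≈ 2.2255, g(0.8) ≈ 4.9530, g(1.2) ≈ 11.0232, g(1.6) ≈ 24.5325, g(2) ≈ 54.5982, g(2.4) ≈ 121.5104, g(2.8) ≈ 270.4264.
Sum = Δt · [g(-0.8) + g(-0.4) + g(0) + ...].
Sum ≈ 196.3682.

196.3682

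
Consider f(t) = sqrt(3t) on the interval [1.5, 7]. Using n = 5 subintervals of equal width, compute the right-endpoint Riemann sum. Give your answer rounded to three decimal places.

20.580

Δt = (7 − 1.5)/5 = 1.1.
Right endpoints: 2.6, 3.7, 4.8, 5.9, 7.
f(2.6) ≈ 2.793, f(3.7) ≈ 3.332, f(4.8) ≈ 3.795, f(5.9) ≈ 4.207, f(7) ≈ 4.583.
Sum = Δt · [f(2.6) + f(3.7) + f(4.8) + f(5.9) + f(7)].
Sum ≈ 20.580.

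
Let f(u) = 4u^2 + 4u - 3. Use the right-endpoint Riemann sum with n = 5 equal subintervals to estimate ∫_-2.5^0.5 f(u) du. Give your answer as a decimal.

Δu = (0.5 − (-2.5))/5 = 0.6.
Right endpoints: -1.9, -1.3, -0.7, -0.1, 0.5.
f(-1.9) = 3.84, f(-1.3) = -1.44, f(-0.7) = -3.84, f(-0.1) = -3.36, f(0.5) = 0.
Sum = Δu · [f(-1.9) + f(-1.3) + f(-0.7) + f(-0.1) + f(0.5)].
Sum = -2.88.

-2.88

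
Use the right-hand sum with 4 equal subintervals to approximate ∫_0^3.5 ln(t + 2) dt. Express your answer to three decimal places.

4.912

Δt = (3.5 − 0)/4 = 0.875.
Right endpoints: 0.875, 1.75, 2.625, 3.5.
f(0.875) ≈ 1.056, f(1.75) ≈ 1.322, f(2.625) ≈ 1.531, f(3.5) ≈ 1.705.
Sum = Δt · [f(0.875) + f(1.75) + f(2.625) + f(3.5)].
Sum ≈ 4.912.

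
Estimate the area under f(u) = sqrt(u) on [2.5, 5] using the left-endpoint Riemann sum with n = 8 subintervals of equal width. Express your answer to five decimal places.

4.71524

Δu = (5 − 2.5)/8 = 0.3125.
Left endpoints: 2.5, 2.8125, 3.125, 3.4375, 3.75, 4.0625, 4.375, 4.6875.
f(2.5) ≈ 1.58114, f(2.8125) ≈ 1.67705, f(3.125) ≈ 1.76777, f(3.4375) ≈ 1.85405, f(3.75) ≈ 1.93649, f(4.0625) ≈ 2.01556, f(4.375) ≈ 2.09165, f(4.6875) ≈ 2.16506.
Sum = Δu · [f(2.5) + f(2.8125) + f(3.125) + ...].
Sum ≈ 4.71524.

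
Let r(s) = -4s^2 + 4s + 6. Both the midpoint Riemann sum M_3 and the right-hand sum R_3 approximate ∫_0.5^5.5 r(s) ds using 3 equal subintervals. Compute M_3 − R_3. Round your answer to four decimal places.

M_3 ≈ -127.037037.
R_3 ≈ -224.259259.
M_3 − R_3 ≈ 97.2222.

97.2222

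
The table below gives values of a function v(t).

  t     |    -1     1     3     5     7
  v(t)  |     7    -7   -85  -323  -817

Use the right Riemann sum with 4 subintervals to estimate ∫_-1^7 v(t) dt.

Δt = 2.
Sum = 2·[(-7) + (-85) + (-323) + (-817)] = -2464.

-2464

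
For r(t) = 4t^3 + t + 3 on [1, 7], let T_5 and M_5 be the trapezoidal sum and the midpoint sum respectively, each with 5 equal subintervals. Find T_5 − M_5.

T_5 = 2511.12.
M_5 = 2407.44.
T_5 − M_5 = 103.68.

103.68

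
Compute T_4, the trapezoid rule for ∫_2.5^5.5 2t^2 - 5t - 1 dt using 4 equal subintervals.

Δt = (5.5 − 2.5)/4 = 0.75.
f(2.5) = -1, f(3.25) = 3.875, f(4) = 11, f(4.75) = 20.375, f(5.5) = 32.
T_4 = (Δt/2)·[f(t_0) + 2f(t_1) + 2f(t_2) + 2f(t_3) + f(t_4)].
Sum = 38.0625.

38.0625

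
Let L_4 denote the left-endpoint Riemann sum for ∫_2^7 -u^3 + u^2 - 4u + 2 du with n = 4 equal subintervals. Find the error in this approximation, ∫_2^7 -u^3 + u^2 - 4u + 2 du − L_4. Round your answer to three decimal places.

-177.474

Exact integral: ∫_2^7 f(u) du ≈ -564.58333.
L_4 = -387.109375.
Error ≈ -564.58333 − (-387.109375) ≈ -177.474.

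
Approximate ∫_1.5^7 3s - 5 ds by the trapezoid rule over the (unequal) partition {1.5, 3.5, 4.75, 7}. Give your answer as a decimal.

42.625

Subinterval widths: 2, 1.25, 2.25.
f(1.5) = -0.5, f(3.5) = 5.5, f(4.75) = 9.25, f(7) = 16.
On each subinterval the trapezoid contributes (Δs_i/2)·[f(s_{i-1}) + f(s_i)].
Sum = 42.625.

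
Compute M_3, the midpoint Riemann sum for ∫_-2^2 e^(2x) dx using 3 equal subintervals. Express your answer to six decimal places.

Δx = (2 − (-2))/3 = 4/3.
Midpoints: -4/3, 0, 4/3.
f(-4/3) ≈ 0.069483, f(0) ≈ 1.000000, f(4/3) ≈ 14.391916.
Sum = Δx · [f(-4/3) + f(0) + f(4/3)].
Sum ≈ 20.615199.

20.615199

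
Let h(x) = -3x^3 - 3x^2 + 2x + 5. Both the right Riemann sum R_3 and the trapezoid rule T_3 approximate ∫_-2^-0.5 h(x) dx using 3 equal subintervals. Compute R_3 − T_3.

-2.34375

R_3 = 6.
T_3 = 8.34375.
R_3 − T_3 = -2.34375.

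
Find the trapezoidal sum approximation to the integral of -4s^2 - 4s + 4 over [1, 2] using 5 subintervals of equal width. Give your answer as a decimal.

-11.36

Δs = (2 − 1)/5 = 0.2.
f(1) = -4, f(1.2) = -6.56, f(1.4) = -9.44, f(1.6) = -12.64, f(1.8) = -16.16, f(2) = -20.
T_5 = (Δs/2)·[f(s_0) + 2f(s_1) + ... + 2f(s_{4}) + f(s_5)].
Sum = -11.36.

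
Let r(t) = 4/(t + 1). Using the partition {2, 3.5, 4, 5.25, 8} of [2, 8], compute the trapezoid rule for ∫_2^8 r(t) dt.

4.48

Subinterval widths: 1.5, 0.5, 1.25, 2.75.
r(2) = 4/3, r(3.5) = 8/9, r(4) = 0.8, r(5.25) = 0.64, r(8) = 4/9.
On each subinterval the trapezoid contributes (Δt_i/2)·[r(t_{i-1}) + r(t_i)].
Sum = 4.48.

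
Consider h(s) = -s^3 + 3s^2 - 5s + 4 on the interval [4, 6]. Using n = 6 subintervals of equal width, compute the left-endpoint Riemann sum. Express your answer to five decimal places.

-133.44444

Δs = (6 − 4)/6 = 1/3.
Left endpoints: 4, 13/3, 14/3, 5, 16/3, 17/3.
h(4) = -32, h(13/3) = -1153/27, h(14/3) = -1502/27, h(5) = -71, h(16/3) = -2404/27, h(17/3) = -2969/27.
Sum = Δs · [h(4) + h(13/3) + h(14/3) + ...].
Sum ≈ -133.44444.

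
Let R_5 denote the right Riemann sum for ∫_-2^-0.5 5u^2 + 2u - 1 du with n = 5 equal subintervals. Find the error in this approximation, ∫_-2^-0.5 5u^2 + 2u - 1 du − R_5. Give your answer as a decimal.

Exact integral: ∫_-2^-0.5 f(u) du = 7.875.
R_5 = 5.625.
Error = 7.875 − 5.625 = 2.25.

2.25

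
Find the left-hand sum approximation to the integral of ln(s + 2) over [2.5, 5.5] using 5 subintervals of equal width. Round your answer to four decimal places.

5.1875

Δs = (5.5 − 2.5)/5 = 0.6.
Left endpoints: 2.5, 3.1, 3.7, 4.3, 4.9.
f(2.5) ≈ 1.5041, f(3.1) ≈ 1.6292, f(3.7) ≈ 1.7405, f(4.3) ≈ 1.8405, f(4.9) ≈ 1.9315.
Sum = Δs · [f(2.5) + f(3.1) + f(3.7) + f(4.3) + f(4.9)].
Sum ≈ 5.1875.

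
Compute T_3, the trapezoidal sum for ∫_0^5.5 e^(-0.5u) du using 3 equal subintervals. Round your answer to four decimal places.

2.0014

Δu = (5.5 − 0)/3 = 11/6.
f(0) ≈ 1.0000, f(11/6) ≈ 0.3998, f(11/3) ≈ 0.1599, f(5.5) ≈ 0.0639.
T_3 = (Δu/2)·[f(u_0) + 2f(u_1) + 2f(u_2) + f(u_3)].
Sum ≈ 2.0014.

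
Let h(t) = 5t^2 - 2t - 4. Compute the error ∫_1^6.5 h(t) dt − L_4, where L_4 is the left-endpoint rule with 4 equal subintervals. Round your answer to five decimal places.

Exact integral: ∫_1^6.5 h(t) dt ≈ 392.7916667.
L_4 = 267.22265625.
Error ≈ 392.7916667 − 267.22265625 ≈ 125.56901.

125.56901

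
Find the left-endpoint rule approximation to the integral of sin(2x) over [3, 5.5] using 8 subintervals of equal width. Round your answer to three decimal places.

Δx = (5.5 − 3)/8 = 0.3125.
Left endpoints: 3, 3.3125, 3.625, 3.9375, 4.25, 4.5625, 4.875, 5.1875.
f(3) ≈ -0.279, f(3.3125) ≈ 0.335, f(3.625) ≈ 0.823, f(3.9375) ≈ 1.000, f(4.25) ≈ 0.798, f(4.5625) ≈ 0.295, f(4.875) ≈ -0.320, f(5.1875) ≈ -0.814.
Sum = Δx · [f(3) + f(3.3125) + f(3.625) + ...].
Sum ≈ 0.575.

0.575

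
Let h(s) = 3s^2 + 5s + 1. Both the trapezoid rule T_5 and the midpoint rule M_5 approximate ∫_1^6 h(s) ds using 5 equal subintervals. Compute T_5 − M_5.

T_5 = 310.
M_5 = 306.25.
T_5 − M_5 = 3.75.

3.75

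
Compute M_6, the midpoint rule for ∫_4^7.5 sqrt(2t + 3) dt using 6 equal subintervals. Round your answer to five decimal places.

Δt = (7.5 − 4)/6 = 7/12.
Midpoints: 103/24, 4.875, 131/24, 145/24, 6.625, 173/24.
f(103/24) ≈ 3.40343, f(4.875) ≈ 3.57071, f(131/24) ≈ 3.73050, f(145/24) ≈ 3.88373, f(6.625) ≈ 4.03113, f(173/24) ≈ 4.17333.
Sum = Δt · [f(103/24) + f(4.875) + f(131/24) + ...].
Sum ≈ 13.29582.

13.29582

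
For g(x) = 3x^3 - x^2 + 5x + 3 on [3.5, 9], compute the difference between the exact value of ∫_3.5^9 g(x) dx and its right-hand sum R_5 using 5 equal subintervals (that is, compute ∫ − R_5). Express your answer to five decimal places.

-1170.70021

Exact integral: ∫_3.5^9 g(x) dx ≈ 4767.8697917.
R_5 = 5938.57.
Error ≈ 4767.8697917 − 5938.57 ≈ -1170.70021.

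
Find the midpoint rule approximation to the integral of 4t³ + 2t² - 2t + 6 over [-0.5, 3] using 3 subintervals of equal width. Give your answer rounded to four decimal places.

Δt = (3 − (-0.5))/3 = 7/6.
Midpoints: 1/12, 1.25, 29/12.
f(1/12) = 2527/432, f(1.25) = 14.4375, f(29/12) = 29939/432.
Sum = Δt · [f(1/12) + f(1.25) + f(29/12)].
Sum ≈ 104.5220.

104.5220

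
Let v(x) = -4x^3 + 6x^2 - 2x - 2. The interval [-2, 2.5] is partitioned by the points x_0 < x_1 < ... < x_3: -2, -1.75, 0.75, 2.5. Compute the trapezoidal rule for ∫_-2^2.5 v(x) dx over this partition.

32.203125

Subinterval widths: 0.25, 2.5, 1.75.
v(-2) = 58, v(-1.75) = 41.3125, v(0.75) = -1.8125, v(2.5) = -32.
On each subinterval the trapezoid contributes (Δx_i/2)·[v(x_{i-1}) + v(x_i)].
Sum = 32.203125.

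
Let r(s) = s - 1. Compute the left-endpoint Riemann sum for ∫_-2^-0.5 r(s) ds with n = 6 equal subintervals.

Δs = (-0.5 − (-2))/6 = 0.25.
Left endpoints: -2, -1.75, -1.5, -1.25, -1, -0.75.
r(-2) = -3, r(-1.75) = -2.75, r(-1.5) = -2.5, r(-1.25) = -2.25, r(-1) = -2, r(-0.75) = -1.75.
Sum = Δs · [r(-2) + r(-1.75) + r(-1.5) + ...].
Sum = -3.5625.

-3.5625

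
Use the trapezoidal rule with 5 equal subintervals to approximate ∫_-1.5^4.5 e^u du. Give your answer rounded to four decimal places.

100.3192

Δu = (4.5 − (-1.5))/5 = 1.2.
f(-1.5) ≈ 0.2231, f(-0.3) ≈ 0.7408, f(0.9) ≈ 2.4596, f(2.1) ≈ 8.1662, f(3.3) ≈ 27.1126, f(4.5) ≈ 90.0171.
T_5 = (Δu/2)·[f(u_0) + 2f(u_1) + ... + 2f(u_{4}) + f(u_5)].
Sum ≈ 100.3192.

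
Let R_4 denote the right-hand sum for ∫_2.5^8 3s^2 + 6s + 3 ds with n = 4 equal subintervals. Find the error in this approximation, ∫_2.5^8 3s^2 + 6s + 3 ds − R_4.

Exact integral: ∫_2.5^8 f(s) ds = 686.125.
R_4 = 833.12109375.
Error = 686.125 − 833.12109375 = -146.99609375.

-146.99609375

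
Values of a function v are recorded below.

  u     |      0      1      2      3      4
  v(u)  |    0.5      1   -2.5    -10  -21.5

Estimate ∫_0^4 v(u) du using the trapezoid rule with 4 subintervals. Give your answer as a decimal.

-22

Δu = 1.
T_4 = (1/2)·[0.5 + 2·1 + 2·(-2.5) + 2·(-10) + (-21.5)] = -22.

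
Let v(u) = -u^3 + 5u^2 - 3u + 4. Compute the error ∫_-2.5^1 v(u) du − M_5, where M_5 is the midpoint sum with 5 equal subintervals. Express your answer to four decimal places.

Exact integral: ∫_-2.5^1 v(u) du ≈ 59.098958.
M_5 = 58.0628125.
Error ≈ 59.098958 − 58.0628125 ≈ 1.0361.

1.0361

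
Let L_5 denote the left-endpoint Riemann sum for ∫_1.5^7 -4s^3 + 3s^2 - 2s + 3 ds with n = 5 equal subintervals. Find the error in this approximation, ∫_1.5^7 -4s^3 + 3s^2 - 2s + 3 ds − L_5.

Exact integral: ∫_1.5^7 f(s) ds = -2086.5625.
L_5 = -1463.715.
Error = -2086.5625 − (-1463.715) = -622.8475.

-622.8475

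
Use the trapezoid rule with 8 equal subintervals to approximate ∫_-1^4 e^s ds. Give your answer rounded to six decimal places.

Δs = (4 − (-1))/8 = 0.625.
f(-1) ≈ 0.367879, f(-0.375) ≈ 0.687289, f(0.25) ≈ 1.284025, f(0.875) ≈ 2.398875, f(1.5) ≈ 4.481689, f(2.125) ≈ 8.372897, f(2.75) ≈ 15.642632, f(3.375) ≈ 29.224284, f(4) ≈ 54.598150.
T_8 = (Δs/2)·[f(s_0) + 2f(s_1) + ... + 2f(s_{7}) + f(s_8)].
Sum ≈ 55.984192.

55.984192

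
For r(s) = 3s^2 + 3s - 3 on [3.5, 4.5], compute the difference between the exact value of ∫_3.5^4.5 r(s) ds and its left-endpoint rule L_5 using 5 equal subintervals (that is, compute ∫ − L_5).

Exact integral: ∫_3.5^4.5 r(s) ds = 57.25.
L_5 = 54.57.
Error = 57.25 − 54.57 = 2.68.

2.68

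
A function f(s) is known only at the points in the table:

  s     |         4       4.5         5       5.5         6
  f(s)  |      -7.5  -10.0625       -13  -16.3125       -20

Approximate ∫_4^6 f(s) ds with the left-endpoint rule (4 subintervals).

-23.4375

Δs = 0.5.
Sum = 0.5·[(-7.5) + (-10.0625) + (-13) + (-16.3125)] = -23.4375.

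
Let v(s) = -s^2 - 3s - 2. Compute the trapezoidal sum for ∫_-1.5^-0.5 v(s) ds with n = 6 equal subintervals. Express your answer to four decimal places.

-0.0880

Δs = (-0.5 − (-1.5))/6 = 1/6.
v(-1.5) = 0.25, v(-4/3) = 2/9, v(-7/6) = 5/36, v(-1) = 0, v(-5/6) = -7/36, v(-2/3) = -4/9, v(-0.5) = -0.75.
T_6 = (Δs/2)·[v(s_0) + 2v(s_1) + ... + 2v(s_{5}) + v(s_6)].
Sum ≈ -0.0880.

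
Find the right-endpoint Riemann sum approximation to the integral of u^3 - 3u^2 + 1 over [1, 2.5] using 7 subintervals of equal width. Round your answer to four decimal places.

Δu = (2.5 − 1)/7 = 3/14.
Right endpoints: 17/14, 10/7, 23/14, 13/7, 29/14, 16/7, 2.5.
f(17/14) = -4481/2744, f(10/7) = -757/343, f(23/14) = -7307/2744, f(13/7) = -1009/343, f(29/14) = -8189/2744, f(16/7) = -937/343, f(2.5) = -2.125.
Sum = Δu · [f(17/14) + f(10/7) + f(23/14) + ...].
Sum ≈ -3.7041.

-3.7041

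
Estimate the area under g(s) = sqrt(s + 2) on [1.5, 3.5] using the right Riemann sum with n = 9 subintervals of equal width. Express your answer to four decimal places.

4.2863

Δs = (3.5 − 1.5)/9 = 2/9.
Right endpoints: 31/18, 35/18, 13/6, 43/18, 47/18, 17/6, 55/18, 59/18, 3.5.
g(31/18) ≈ 1.9293, g(35/18) ≈ 1.9861, g(13/6) ≈ 2.0412, g(43/18) ≈ 2.0950, g(47/18) ≈ 2.1473, g(17/6) ≈ 2.1985, g(55/18) ≈ 2.2485, g(59/18) ≈ 2.2973, g(3.5) ≈ 2.3452.
Sum = Δs · [g(31/18) + g(35/18) + g(13/6) + ...].
Sum ≈ 4.2863.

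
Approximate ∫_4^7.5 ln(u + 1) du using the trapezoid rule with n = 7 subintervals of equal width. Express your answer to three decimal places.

6.642

Δu = (7.5 − 4)/7 = 0.5.
f(4) ≈ 1.609, f(4.5) ≈ 1.705, f(5) ≈ 1.792, f(5.5) ≈ 1.872, f(6) ≈ 1.946, f(6.5) ≈ 2.015, f(7) ≈ 2.079, f(7.5) ≈ 2.140.
T_7 = (Δu/2)·[f(u_0) + 2f(u_1) + ... + 2f(u_{6}) + f(u_7)].
Sum ≈ 6.642.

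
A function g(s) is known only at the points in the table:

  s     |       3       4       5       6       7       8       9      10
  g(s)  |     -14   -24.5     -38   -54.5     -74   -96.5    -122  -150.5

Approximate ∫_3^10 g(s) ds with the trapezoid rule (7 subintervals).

Δs = 1.
T_7 = (1/2)·[(-14) + 2·(-24.5) + 2·(-38) + 2·(-54.5) + 2·(-74) + 2·(-96.5) + 2·(-122) + (-150.5)] = -491.75.

-491.75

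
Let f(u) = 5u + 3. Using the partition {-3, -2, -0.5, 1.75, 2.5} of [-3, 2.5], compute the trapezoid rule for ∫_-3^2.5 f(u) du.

9.625

Subinterval widths: 1, 1.5, 2.25, 0.75.
f(-3) = -12, f(-2) = -7, f(-0.5) = 0.5, f(1.75) = 11.75, f(2.5) = 15.5.
On each subinterval the trapezoid contributes (Δu_i/2)·[f(u_{i-1}) + f(u_i)].
Sum = 9.625.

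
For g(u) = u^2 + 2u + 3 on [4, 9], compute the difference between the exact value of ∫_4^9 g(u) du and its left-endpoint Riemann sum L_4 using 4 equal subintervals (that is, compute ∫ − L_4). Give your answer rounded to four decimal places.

Exact integral: ∫_4^9 g(u) du ≈ 301.666667.
L_4 = 256.09375.
Error ≈ 301.666667 − 256.09375 ≈ 45.5729.

45.5729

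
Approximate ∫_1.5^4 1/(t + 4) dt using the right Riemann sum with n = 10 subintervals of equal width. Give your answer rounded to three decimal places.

Δt = (4 − 1.5)/10 = 0.25.
Right endpoints: 1.75, 2, 2.25, 2.5, 2.75, 3, 3.25, 3.5, 3.75, 4.
f(1.75) = 4/23, f(2) = 1/6, f(2.25) = 0.16, f(2.5) = 2/13, f(2.75) = 4/27, f(3) = 1/7, f(3.25) = 4/29, f(3.5) = 2/15, f(3.75) = 4/31, f(4) = 0.125.
Sum = Δt · [f(1.75) + f(2) + f(2.25) + ...].
Sum ≈ 0.368.

0.368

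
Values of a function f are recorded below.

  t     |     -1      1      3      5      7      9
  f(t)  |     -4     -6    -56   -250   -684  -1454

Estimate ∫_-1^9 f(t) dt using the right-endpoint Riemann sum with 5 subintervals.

-4900

Δt = 2.
Sum = 2·[(-6) + (-56) + (-250) + (-684) + (-1454)] = -4900.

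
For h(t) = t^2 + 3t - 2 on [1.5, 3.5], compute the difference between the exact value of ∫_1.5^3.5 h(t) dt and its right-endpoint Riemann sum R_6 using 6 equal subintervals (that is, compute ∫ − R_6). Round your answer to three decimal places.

-2.704

Exact integral: ∫_1.5^3.5 h(t) dt ≈ 24.16667.
R_6 ≈ 26.87037.
Error ≈ 24.16667 − 26.87037 ≈ -2.704.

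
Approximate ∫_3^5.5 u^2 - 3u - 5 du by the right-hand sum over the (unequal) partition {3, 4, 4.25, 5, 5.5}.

7.203125

Subinterval widths: 1, 0.25, 0.75, 0.5.
Right endpoints: 4, 4.25, 5, 5.5.
f(4) = -1, f(4.25) = 0.3125, f(5) = 5, f(5.5) = 8.75.
Sum = Σ Δu_i · f(u_i).
Sum = 7.203125.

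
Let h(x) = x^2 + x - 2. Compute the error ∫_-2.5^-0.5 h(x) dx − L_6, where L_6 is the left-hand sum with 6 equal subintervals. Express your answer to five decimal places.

-0.70370

Exact integral: ∫_-2.5^-0.5 h(x) dx ≈ -1.8333333.
L_6 ≈ -1.1296296.
Error ≈ -1.8333333 − (-1.1296296) ≈ -0.70370.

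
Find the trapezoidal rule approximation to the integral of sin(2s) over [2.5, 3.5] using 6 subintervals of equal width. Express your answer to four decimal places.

Δs = (3.5 − 2.5)/6 = 1/6.
f(2.5) ≈ -0.9589, f(8/3) ≈ -0.8133, f(17/6) ≈ -0.5782, f(3) ≈ -0.2794, f(19/6) ≈ 0.0501, f(10/3) ≈ 0.3742, f(3.5) ≈ 0.6570.
T_6 = (Δs/2)·[f(s_0) + 2f(s_1) + ... + 2f(s_{5}) + f(s_6)].
Sum ≈ -0.2329.

-0.2329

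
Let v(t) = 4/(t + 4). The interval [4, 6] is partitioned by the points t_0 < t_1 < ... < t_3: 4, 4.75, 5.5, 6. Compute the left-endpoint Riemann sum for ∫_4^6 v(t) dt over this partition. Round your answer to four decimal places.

Subinterval widths: 0.75, 0.75, 0.5.
Left endpoints: 4, 4.75, 5.5.
v(4) = 0.5, v(4.75) = 16/35, v(5.5) = 8/19.
Sum = Σ Δt_i · v(t_i).
Sum ≈ 0.9284.

0.9284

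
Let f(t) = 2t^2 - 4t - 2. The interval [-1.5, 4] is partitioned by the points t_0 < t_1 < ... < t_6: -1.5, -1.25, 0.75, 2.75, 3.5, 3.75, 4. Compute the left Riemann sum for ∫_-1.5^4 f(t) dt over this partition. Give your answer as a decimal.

13.125

Subinterval widths: 0.25, 2, 2, 0.75, 0.25, 0.25.
Left endpoints: -1.5, -1.25, 0.75, 2.75, 3.5, 3.75.
f(-1.5) = 8.5, f(-1.25) = 6.125, f(0.75) = -3.875, f(2.75) = 2.125, f(3.5) = 8.5, f(3.75) = 11.125.
Sum = Σ Δt_i · f(t_i).
Sum = 13.125.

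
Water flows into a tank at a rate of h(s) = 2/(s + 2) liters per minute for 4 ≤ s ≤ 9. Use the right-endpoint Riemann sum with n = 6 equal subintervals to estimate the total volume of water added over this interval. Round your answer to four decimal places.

1.1514

Δs = (9 − 4)/6 = 5/6.
Right endpoints: 29/6, 17/3, 6.5, 22/3, 49/6, 9.
h(29/6) = 12/41, h(17/3) = 6/23, h(6.5) = 4/17, h(22/3) = 3/14, h(49/6) = 12/61, h(9) = 2/11.
Sum = Δs · [h(29/6) + h(17/3) + h(6.5) + ...].
Sum ≈ 1.1514.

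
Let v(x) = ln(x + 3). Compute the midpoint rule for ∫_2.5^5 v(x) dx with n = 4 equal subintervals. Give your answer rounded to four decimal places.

4.7603

Δx = (5 − 2.5)/4 = 0.625.
Midpoints: 2.8125, 3.4375, 4.0625, 4.6875.
v(2.8125) ≈ 1.7600, v(3.4375) ≈ 1.8621, v(4.0625) ≈ 1.9548, v(4.6875) ≈ 2.0396.
Sum = Δx · [v(2.8125) + v(3.4375) + v(4.0625) + v(4.6875)].
Sum ≈ 4.7603.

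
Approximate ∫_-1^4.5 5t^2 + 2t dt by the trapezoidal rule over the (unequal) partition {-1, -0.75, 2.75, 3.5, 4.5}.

Subinterval widths: 0.25, 3.5, 0.75, 1.
f(-1) = 3, f(-0.75) = 1.3125, f(2.75) = 43.3125, f(3.5) = 68.25, f(4.5) = 110.25.
On each subinterval the trapezoid contributes (Δt_i/2)·[f(t_{i-1}) + f(t_i)].
Sum = 209.71875.

209.71875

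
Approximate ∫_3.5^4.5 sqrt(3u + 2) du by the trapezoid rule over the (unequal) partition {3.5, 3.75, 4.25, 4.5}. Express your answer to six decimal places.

3.739303

Subinterval widths: 0.25, 0.5, 0.25.
f(3.5) ≈ 3.535534, f(3.75) ≈ 3.640055, f(4.25) ≈ 3.840573, f(4.5) ≈ 3.937004.
On each subinterval the trapezoid contributes (Δu_i/2)·[f(u_{i-1}) + f(u_i)].
Sum ≈ 3.739303.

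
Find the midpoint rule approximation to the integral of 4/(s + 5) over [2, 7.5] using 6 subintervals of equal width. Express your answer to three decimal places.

2.317

Δs = (7.5 − 2)/6 = 11/12.
Midpoints: 59/24, 3.375, 103/24, 125/24, 6.125, 169/24.
f(59/24) = 96/179, f(3.375) = 32/67, f(103/24) = 96/223, f(125/24) = 96/245, f(6.125) = 32/89, f(169/24) = 96/289.
Sum = Δs · [f(59/24) + f(3.375) + f(103/24) + ...].
Sum ≈ 2.317.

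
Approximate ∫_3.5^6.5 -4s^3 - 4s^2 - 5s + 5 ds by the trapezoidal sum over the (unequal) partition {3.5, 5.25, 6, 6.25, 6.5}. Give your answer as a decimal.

Subinterval widths: 1.75, 0.75, 0.25, 0.25.
f(3.5) = -233, f(5.25) = -710.3125, f(6) = -1033, f(6.25) = -1159.0625, f(6.5) = -1295.
On each subinterval the trapezoid contributes (Δs_i/2)·[f(s_{i-1}) + f(s_i)].
Sum = -2059.90625.

-2059.90625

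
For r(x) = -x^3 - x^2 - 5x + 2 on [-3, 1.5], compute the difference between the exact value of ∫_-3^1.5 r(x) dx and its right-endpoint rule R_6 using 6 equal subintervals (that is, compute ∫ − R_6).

Exact integral: ∫_-3^1.5 r(x) dx = 34.734375.
R_6 = 17.96484375.
Error = 34.734375 − 17.96484375 = 16.76953125.

16.76953125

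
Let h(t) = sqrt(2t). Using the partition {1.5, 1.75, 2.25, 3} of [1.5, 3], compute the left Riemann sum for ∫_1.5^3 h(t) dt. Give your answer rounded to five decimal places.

Subinterval widths: 0.25, 0.5, 0.75.
Left endpoints: 1.5, 1.75, 2.25.
h(1.5) ≈ 1.73205, h(1.75) ≈ 1.87083, h(2.25) ≈ 2.12132.
Sum = Σ Δt_i · h(t_i).
Sum ≈ 2.95942.

2.95942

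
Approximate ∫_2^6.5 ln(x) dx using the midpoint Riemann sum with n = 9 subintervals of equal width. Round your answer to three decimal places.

Δx = (6.5 − 2)/9 = 0.5.
Midpoints: 2.25, 2.75, 3.25, 3.75, 4.25, 4.75, 5.25, 5.75, 6.25.
f(2.25) ≈ 0.811, f(2.75) ≈ 1.012, f(3.25) ≈ 1.179, f(3.75) ≈ 1.322, f(4.25) ≈ 1.447, f(4.75) ≈ 1.558, f(5.25) ≈ 1.658, f(5.75) ≈ 1.749, f(6.25) ≈ 1.833.
Sum = Δx · [f(2.25) + f(2.75) + f(3.25) + ...].
Sum ≈ 6.284.

6.284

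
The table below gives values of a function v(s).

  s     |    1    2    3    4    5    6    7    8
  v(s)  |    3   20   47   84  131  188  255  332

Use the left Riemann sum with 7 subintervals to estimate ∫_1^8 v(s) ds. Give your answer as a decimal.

Δs = 1.
Sum = 1·[3 + 20 + 47 + 84 + 131 + 188 + 255] = 728.

728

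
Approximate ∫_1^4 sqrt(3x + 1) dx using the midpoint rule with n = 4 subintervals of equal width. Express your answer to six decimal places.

8.645979

Δx = (4 − 1)/4 = 0.75.
Midpoints: 1.375, 2.125, 2.875, 3.625.
f(1.375) ≈ 2.263846, f(2.125) ≈ 2.715695, f(2.875) ≈ 3.102418, f(3.625) ≈ 3.446012.
Sum = Δx · [f(1.375) + f(2.125) + f(2.875) + f(3.625)].
Sum ≈ 8.645979.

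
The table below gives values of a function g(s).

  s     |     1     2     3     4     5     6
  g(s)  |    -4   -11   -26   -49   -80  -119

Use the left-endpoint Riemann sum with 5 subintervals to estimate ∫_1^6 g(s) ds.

Δs = 1.
Sum = 1·[(-4) + (-11) + (-26) + (-49) + (-80)] = -170.

-170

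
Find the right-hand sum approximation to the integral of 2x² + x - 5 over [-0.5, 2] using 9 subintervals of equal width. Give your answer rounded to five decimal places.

-3.75514

Δx = (2 − (-0.5))/9 = 5/18.
Right endpoints: -2/9, 1/18, 1/3, 11/18, 8/9, 7/6, 13/9, 31/18, 2.
f(-2/9) = -415/81, f(1/18) = -400/81, f(1/3) = -40/9, f(11/18) = -295/81, f(8/9) = -205/81, f(7/6) = -10/9, f(13/9) = 50/81, f(31/18) = 215/81, f(2) = 5.
Sum = Δx · [f(-2/9) + f(1/18) + f(1/3) + ...].
Sum ≈ -3.75514.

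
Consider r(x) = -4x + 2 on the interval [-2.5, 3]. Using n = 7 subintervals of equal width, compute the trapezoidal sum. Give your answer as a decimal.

5.5

Δx = (3 − (-2.5))/7 = 11/14.
r(-2.5) = 12, r(-12/7) = 62/7, r(-13/14) = 40/7, r(-1/7) = 18/7, r(9/14) = -4/7, r(10/7) = -26/7, r(31/14) = -48/7, r(3) = -10.
T_7 = (Δx/2)·[r(x_0) + 2r(x_1) + ... + 2r(x_{6}) + r(x_7)].
Sum = 5.5.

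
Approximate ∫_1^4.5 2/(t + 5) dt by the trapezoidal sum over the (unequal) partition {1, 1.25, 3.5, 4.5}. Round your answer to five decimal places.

Subinterval widths: 0.25, 2.25, 1.
f(1) = 1/3, f(1.25) = 0.32, f(3.5) = 4/17, f(4.5) = 4/19.
On each subinterval the trapezoid contributes (Δt_i/2)·[f(t_{i-1}) + f(t_i)].
Sum ≈ 0.92928.

0.92928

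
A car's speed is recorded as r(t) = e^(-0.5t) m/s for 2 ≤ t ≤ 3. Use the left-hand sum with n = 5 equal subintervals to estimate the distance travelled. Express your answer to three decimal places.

Δt = (3 − 2)/5 = 0.2.
Left endpoints: 2, 2.2, 2.4, 2.6, 2.8.
r(2) ≈ 0.368, r(2.2) ≈ 0.333, r(2.4) ≈ 0.301, r(2.6) ≈ 0.273, r(2.8) ≈ 0.247.
Sum = Δt · [r(2) + r(2.2) + r(2.4) + r(2.6) + r(2.8)].
Sum ≈ 0.304.

0.304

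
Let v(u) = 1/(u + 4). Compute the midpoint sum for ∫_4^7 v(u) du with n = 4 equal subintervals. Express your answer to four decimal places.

Δu = (7 − 4)/4 = 0.75.
Midpoints: 4.375, 5.125, 5.875, 6.625.
v(4.375) = 8/67, v(5.125) = 8/73, v(5.875) = 8/79, v(6.625) = 8/85.
Sum = Δu · [v(4.375) + v(5.125) + v(5.875) + v(6.625)].
Sum ≈ 0.3183.

0.3183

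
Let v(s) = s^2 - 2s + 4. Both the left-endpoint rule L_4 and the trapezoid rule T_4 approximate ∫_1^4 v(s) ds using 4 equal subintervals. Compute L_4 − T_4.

L_4 = 14.90625.
T_4 = 18.28125.
L_4 − T_4 = -3.375.

-3.375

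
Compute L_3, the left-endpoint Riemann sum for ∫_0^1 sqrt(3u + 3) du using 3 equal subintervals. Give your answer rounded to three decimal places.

1.989

Δu = (1 − 0)/3 = 1/3.
Left endpoints: 0, 1/3, 2/3.
f(0) ≈ 1.732, f(1/3) ≈ 2.000, f(2/3) ≈ 2.236.
Sum = Δu · [f(0) + f(1/3) + f(2/3)].
Sum ≈ 1.989.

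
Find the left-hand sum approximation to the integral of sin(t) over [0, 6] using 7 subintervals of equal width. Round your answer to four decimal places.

Δt = (6 − 0)/7 = 6/7.
Left endpoints: 0, 6/7, 12/7, 18/7, 24/7, 30/7, 36/7.
f(0) ≈ 0.0000, f(6/7) ≈ 0.7560, f(12/7) ≈ 0.9897, f(18/7) ≈ 0.5398, f(24/7) ≈ -0.2831, f(30/7) ≈ -0.9103, f(36/7) ≈ -0.9088.
Sum = Δt · [f(0) + f(6/7) + f(12/7) + ...].
Sum ≈ 0.1571.

0.1571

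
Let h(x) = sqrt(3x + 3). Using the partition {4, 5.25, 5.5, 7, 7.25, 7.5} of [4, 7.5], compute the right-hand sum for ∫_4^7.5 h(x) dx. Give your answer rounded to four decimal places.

16.3713

Subinterval widths: 1.25, 0.25, 1.5, 0.25, 0.25.
Right endpoints: 5.25, 5.5, 7, 7.25, 7.5.
h(5.25) ≈ 4.3301, h(5.5) ≈ 4.4159, h(7) ≈ 4.8990, h(7.25) ≈ 4.9749, h(7.5) ≈ 5.0498.
Sum = Σ Δx_i · h(x_i).
Sum ≈ 16.3713.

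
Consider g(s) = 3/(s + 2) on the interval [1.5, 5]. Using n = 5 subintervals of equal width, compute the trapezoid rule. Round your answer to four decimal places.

Δs = (5 − 1.5)/5 = 0.7.
g(1.5) = 6/7, g(2.2) = 5/7, g(2.9) = 30/49, g(3.6) = 15/28, g(4.3) = 10/21, g(5) = 3/7.
T_5 = (Δs/2)·[g(s_0) + 2g(s_1) + ... + 2g(s_{4}) + g(s_5)].
Sum ≈ 2.0869.

2.0869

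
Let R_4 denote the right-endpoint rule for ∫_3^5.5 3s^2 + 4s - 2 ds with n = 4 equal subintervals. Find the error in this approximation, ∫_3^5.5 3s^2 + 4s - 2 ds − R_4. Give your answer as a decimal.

Exact integral: ∫_3^5.5 f(s) ds = 176.875.
R_4 = 200.41015625.
Error = 176.875 − 200.41015625 = -23.53515625.

-23.53515625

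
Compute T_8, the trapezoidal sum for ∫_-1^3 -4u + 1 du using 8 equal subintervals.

-12

Δu = (3 − (-1))/8 = 0.5.
f(-1) = 5, f(-0.5) = 3, f(0) = 1, f(0.5) = -1, f(1) = -3, f(1.5) = -5, f(2) = -7, f(2.5) = -9, f(3) = -11.
T_8 = (Δu/2)·[f(u_0) + 2f(u_1) + ... + 2f(u_{7}) + f(u_8)].
Sum = -12.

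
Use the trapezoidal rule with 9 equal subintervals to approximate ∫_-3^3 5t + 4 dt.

24

Δt = (3 − (-3))/9 = 2/3.
f(-3) = -11, f(-7/3) = -23/3, f(-5/3) = -13/3, f(-1) = -1, f(-1/3) = 7/3, f(1/3) = 17/3, f(1) = 9, f(5/3) = 37/3, f(7/3) = 47/3, f(3) = 19.
T_9 = (Δt/2)·[f(t_0) + 2f(t_1) + ... + 2f(t_{8}) + f(t_9)].
Sum = 24.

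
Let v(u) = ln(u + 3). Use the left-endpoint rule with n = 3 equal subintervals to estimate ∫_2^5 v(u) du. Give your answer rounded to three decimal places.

Δu = (5 − 2)/3 = 1.
Left endpoints: 2, 3, 4.
v(2) ≈ 1.609, v(3) ≈ 1.792, v(4) ≈ 1.946.
Sum = Δu · [v(2) + v(3) + v(4)].
Sum ≈ 5.347.

5.347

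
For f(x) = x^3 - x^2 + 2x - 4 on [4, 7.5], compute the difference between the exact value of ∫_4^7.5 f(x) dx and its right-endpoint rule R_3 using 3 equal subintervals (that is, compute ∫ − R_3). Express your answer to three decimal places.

-202.267

Exact integral: ∫_4^7.5 f(x) dx ≈ 633.97396.
R_3 ≈ 836.24074.
Error ≈ 633.97396 − 836.24074 ≈ -202.267.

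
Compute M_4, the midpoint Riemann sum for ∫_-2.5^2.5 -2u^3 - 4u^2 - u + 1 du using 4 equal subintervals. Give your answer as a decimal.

Δu = (2.5 − (-2.5))/4 = 1.25.
Midpoints: -1.875, -0.625, 0.625, 1.875.
f(-1.875) = 1.99609375, f(-0.625) = 0.55078125, f(0.625) = -1.67578125, f(1.875) = -28.12109375.
Sum = Δu · [f(-1.875) + f(-0.625) + f(0.625) + f(1.875)].
Sum = -34.0625.

-34.0625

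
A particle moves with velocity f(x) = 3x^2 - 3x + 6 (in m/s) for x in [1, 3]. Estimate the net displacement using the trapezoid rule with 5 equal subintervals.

Δx = (3 − 1)/5 = 0.4.
f(1) = 6, f(1.4) = 7.68, f(1.8) = 10.32, f(2.2) = 13.92, f(2.6) = 18.48, f(3) = 24.
T_5 = (Δx/2)·[f(x_0) + 2f(x_1) + ... + 2f(x_{4}) + f(x_5)].
Sum = 26.16.

26.16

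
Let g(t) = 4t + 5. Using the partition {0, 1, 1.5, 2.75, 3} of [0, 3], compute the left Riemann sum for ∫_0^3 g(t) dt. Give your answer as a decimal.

27.25

Subinterval widths: 1, 0.5, 1.25, 0.25.
Left endpoints: 0, 1, 1.5, 2.75.
g(0) = 5, g(1) = 9, g(1.5) = 11, g(2.75) = 16.
Sum = Σ Δt_i · g(t_i).
Sum = 27.25.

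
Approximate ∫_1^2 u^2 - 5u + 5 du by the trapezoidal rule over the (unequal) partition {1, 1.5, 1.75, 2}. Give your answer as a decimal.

-0.140625

Subinterval widths: 0.5, 0.25, 0.25.
f(1) = 1, f(1.5) = -0.25, f(1.75) = -0.6875, f(2) = -1.
On each subinterval the trapezoid contributes (Δu_i/2)·[f(u_{i-1}) + f(u_i)].
Sum = -0.140625.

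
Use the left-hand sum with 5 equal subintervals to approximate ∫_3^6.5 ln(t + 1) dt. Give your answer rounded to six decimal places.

Δt = (6.5 − 3)/5 = 0.7.
Left endpoints: 3, 3.7, 4.4, 5.1, 5.8.
f(3) ≈ 1.386294, f(3.7) ≈ 1.547563, f(4.4) ≈ 1.686399, f(5.1) ≈ 1.808289, f(5.8) ≈ 1.916923.
Sum = Δt · [f(3) + f(3.7) + f(4.4) + f(5.1) + f(5.8)].
Sum ≈ 5.841827.

5.841827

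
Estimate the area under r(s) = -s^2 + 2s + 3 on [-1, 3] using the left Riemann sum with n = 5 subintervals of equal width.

10.24

Δs = (3 − (-1))/5 = 0.8.
Left endpoints: -1, -0.2, 0.6, 1.4, 2.2.
r(-1) = 0, r(-0.2) = 2.56, r(0.6) = 3.84, r(1.4) = 3.84, r(2.2) = 2.56.
Sum = Δs · [r(-1) + r(-0.2) + r(0.6) + r(1.4) + r(2.2)].
Sum = 10.24.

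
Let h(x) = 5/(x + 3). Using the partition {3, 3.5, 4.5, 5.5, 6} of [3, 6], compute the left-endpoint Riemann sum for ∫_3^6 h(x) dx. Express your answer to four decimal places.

2.1467

Subinterval widths: 0.5, 1, 1, 0.5.
Left endpoints: 3, 3.5, 4.5, 5.5.
h(3) = 5/6, h(3.5) = 10/13, h(4.5) = 2/3, h(5.5) = 10/17.
Sum = Σ Δx_i · h(x_i).
Sum ≈ 2.1467.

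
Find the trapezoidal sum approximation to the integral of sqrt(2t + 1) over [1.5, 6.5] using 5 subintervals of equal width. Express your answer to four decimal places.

14.7751

Δt = (6.5 − 1.5)/5 = 1.
f(1.5) ≈ 2.0000, f(2.5) ≈ 2.4495, f(3.5) ≈ 2.8284, f(4.5) ≈ 3.1623, f(5.5) ≈ 3.4641, f(6.5) ≈ 3.7417.
T_5 = (Δt/2)·[f(t_0) + 2f(t_1) + ... + 2f(t_{4}) + f(t_5)].
Sum ≈ 14.7751.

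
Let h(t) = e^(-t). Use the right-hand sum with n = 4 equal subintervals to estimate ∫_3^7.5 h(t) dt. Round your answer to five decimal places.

Δt = (7.5 − 3)/4 = 1.125.
Right endpoints: 4.125, 5.25, 6.375, 7.5.
h(4.125) ≈ 0.01616, h(5.25) ≈ 0.00525, h(6.375) ≈ 0.00170, h(7.5) ≈ 0.00055.
Sum = Δt · [h(4.125) + h(5.25) + h(6.375) + h(7.5)].
Sum ≈ 0.02663.

0.02663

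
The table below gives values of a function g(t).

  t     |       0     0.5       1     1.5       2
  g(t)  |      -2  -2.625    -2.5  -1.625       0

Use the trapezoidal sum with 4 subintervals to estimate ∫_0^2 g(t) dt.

-3.875

Δt = 0.5.
T_4 = (0.5/2)·[(-2) + 2·(-2.625) + 2·(-2.5) + 2·(-1.625) + 0] = -3.875.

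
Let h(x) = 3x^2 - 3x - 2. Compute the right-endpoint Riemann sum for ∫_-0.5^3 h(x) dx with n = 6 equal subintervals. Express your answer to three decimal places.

Δx = (3 − (-0.5))/6 = 7/12.
Right endpoints: 1/12, 2/3, 1.25, 11/6, 29/12, 3.
h(1/12) = -107/48, h(2/3) = -8/3, h(1.25) = -1.0625, h(11/6) = 31/12, h(29/12) = 397/48, h(3) = 16.
Sum = Δx · [h(1/12) + h(2/3) + h(1.25) + ...].
Sum ≈ 12.189.

12.189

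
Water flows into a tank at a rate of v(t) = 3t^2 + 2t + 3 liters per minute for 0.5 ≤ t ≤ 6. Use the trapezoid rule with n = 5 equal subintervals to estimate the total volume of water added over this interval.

Δt = (6 − 0.5)/5 = 1.1.
v(0.5) = 4.75, v(1.6) = 13.88, v(2.7) = 30.27, v(3.8) = 53.92, v(4.9) = 84.83, v(6) = 123.
T_5 = (Δt/2)·[v(t_0) + 2v(t_1) + ... + 2v(t_{4}) + v(t_5)].
Sum = 271.4525.

271.4525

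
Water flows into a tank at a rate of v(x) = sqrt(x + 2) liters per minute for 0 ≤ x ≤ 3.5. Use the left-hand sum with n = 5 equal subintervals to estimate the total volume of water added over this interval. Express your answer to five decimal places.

Δx = (3.5 − 0)/5 = 0.7.
Left endpoints: 0, 0.7, 1.4, 2.1, 2.8.
v(0) ≈ 1.41421, v(0.7) ≈ 1.64317, v(1.4) ≈ 1.84391, v(2.1) ≈ 2.02485, v(2.8) ≈ 2.19089.
Sum = Δx · [v(0) + v(0.7) + v(1.4) + v(2.1) + v(2.8)].
Sum ≈ 6.38192.

6.38192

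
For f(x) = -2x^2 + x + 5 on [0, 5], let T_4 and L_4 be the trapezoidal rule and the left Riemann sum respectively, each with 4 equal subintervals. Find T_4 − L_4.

-28.125

T_4 = -48.4375.
L_4 = -20.3125.
T_4 − L_4 = -28.125.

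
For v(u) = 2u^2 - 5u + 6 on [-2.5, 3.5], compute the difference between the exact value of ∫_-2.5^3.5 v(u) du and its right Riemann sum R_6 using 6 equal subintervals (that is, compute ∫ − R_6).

7

Exact integral: ∫_-2.5^3.5 v(u) du = 60.
R_6 = 53.
Error = 60 − 53 = 7.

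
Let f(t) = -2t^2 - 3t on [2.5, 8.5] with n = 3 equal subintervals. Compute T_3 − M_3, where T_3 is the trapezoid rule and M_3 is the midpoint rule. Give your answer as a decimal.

-12

T_3 = -506.
M_3 = -494.
T_3 − M_3 = -12.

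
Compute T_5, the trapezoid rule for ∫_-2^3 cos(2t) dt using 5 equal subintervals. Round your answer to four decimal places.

Δt = (3 − (-2))/5 = 1.
f(-2) ≈ -0.6536, f(-1) ≈ -0.4161, f(0) ≈ 1.0000, f(1) ≈ -0.4161, f(2) ≈ -0.6536, f(3) ≈ 0.9602.
T_5 = (Δt/2)·[f(t_0) + 2f(t_1) + ... + 2f(t_{4}) + f(t_5)].
Sum ≈ -0.3327.

-0.3327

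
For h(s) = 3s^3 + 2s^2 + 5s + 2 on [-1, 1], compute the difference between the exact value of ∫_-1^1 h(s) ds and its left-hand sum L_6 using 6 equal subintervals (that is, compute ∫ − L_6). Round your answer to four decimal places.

Exact integral: ∫_-1^1 h(s) ds ≈ 5.333333.
L_6 ≈ 2.740741.
Error ≈ 5.333333 − 2.740741 ≈ 2.5926.

2.5926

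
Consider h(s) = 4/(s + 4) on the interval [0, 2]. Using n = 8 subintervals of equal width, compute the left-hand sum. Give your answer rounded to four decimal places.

1.6643

Δs = (2 − 0)/8 = 0.25.
Left endpoints: 0, 0.25, 0.5, 0.75, 1, 1.25, 1.5, 1.75.
h(0) = 1, h(0.25) = 16/17, h(0.5) = 8/9, h(0.75) = 16/19, h(1) = 0.8, h(1.25) = 16/21, h(1.5) = 8/11, h(1.75) = 16/23.
Sum = Δs · [h(0) + h(0.25) + h(0.5) + ...].
Sum ≈ 1.6643.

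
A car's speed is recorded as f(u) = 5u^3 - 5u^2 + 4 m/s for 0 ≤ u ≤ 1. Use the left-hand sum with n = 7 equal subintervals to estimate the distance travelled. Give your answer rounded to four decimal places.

3.5918

Δu = (1 − 0)/7 = 1/7.
Left endpoints: 0, 1/7, 2/7, 3/7, 4/7, 5/7, 6/7.
f(0) = 4, f(1/7) = 1342/343, f(2/7) = 1272/343, f(3/7) = 1192/343, f(4/7) = 1132/343, f(5/7) = 1122/343, f(6/7) = 1192/343.
Sum = Δu · [f(0) + f(1/7) + f(2/7) + ...].
Sum ≈ 3.5918.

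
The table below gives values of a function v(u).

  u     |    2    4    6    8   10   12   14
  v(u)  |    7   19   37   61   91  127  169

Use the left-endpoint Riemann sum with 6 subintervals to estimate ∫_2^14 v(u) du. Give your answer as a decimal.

Δu = 2.
Sum = 2·[7 + 19 + 37 + 61 + 91 + 127] = 684.

684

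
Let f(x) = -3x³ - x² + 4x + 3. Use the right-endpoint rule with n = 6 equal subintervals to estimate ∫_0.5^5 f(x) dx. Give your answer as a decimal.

-601.20703125

Δx = (5 − 0.5)/6 = 0.75.
Right endpoints: 1.25, 2, 2.75, 3.5, 4.25, 5.
f(1.25) = 0.578125, f(2) = -17, f(2.75) = -55.953125, f(3.5) = -123.875, f(4.25) = -228.359375, f(5) = -377.
Sum = Δx · [f(1.25) + f(2) + f(2.75) + ...].
Sum = -601.20703125.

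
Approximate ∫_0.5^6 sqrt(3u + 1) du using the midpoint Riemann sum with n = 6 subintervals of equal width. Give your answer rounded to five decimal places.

Δu = (6 − 0.5)/6 = 11/12.
Midpoints: 23/24, 1.875, 67/24, 89/24, 4.625, 133/24.
f(23/24) ≈ 1.96850, f(1.875) ≈ 2.57391, f(67/24) ≈ 3.06186, f(89/24) ≈ 3.48210, f(4.625) ≈ 3.85681, f(133/24) ≈ 4.19821.
Sum = Δu · [f(23/24) + f(1.875) + f(67/24) + ...].
Sum ≈ 17.54628.

17.54628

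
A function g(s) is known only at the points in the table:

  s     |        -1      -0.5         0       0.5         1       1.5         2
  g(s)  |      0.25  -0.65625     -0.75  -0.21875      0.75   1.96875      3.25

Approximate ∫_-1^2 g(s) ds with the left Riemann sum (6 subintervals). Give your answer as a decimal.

0.671875

Δs = 0.5.
Sum = 0.5·[0.25 + (-0.65625) + (-0.75) + (-0.21875) + 0.75 + 1.96875] = 0.671875.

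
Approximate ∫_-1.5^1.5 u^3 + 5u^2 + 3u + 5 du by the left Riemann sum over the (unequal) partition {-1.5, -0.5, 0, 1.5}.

Subinterval widths: 1, 0.5, 1.5.
Left endpoints: -1.5, -0.5, 0.
f(-1.5) = 8.375, f(-0.5) = 4.625, f(0) = 5.
Sum = Σ Δu_i · f(u_i).
Sum = 18.1875.

18.1875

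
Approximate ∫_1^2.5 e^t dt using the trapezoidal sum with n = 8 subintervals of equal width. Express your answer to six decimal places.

9.491923

Δt = (2.5 − 1)/8 = 0.1875.
f(1) ≈ 2.718282, f(1.1875) ≈ 3.278874, f(1.375) ≈ 3.955077, f(1.5625) ≈ 4.770733, f(1.75) ≈ 5.754603, f(1.9375) ≈ 6.941376, f(2.125) ≈ 8.372897, f(2.3125) ≈ 10.099642, f(2.5) ≈ 12.182494.
T_8 = (Δt/2)·[f(t_0) + 2f(t_1) + ... + 2f(t_{7}) + f(t_8)].
Sum ≈ 9.491923.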